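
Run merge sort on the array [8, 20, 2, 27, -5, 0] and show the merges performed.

Divide and conquer:
  Merge [20] + [2] -> [2, 20]
  Merge [8] + [2, 20] -> [2, 8, 20]
  Merge [-5] + [0] -> [-5, 0]
  Merge [27] + [-5, 0] -> [-5, 0, 27]
  Merge [2, 8, 20] + [-5, 0, 27] -> [-5, 0, 2, 8, 20, 27]


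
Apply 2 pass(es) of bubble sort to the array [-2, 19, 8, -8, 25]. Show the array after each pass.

After pass 1: [-2, 8, -8, 19, 25] (2 swaps)
After pass 2: [-2, -8, 8, 19, 25] (1 swaps)
Total swaps: 3


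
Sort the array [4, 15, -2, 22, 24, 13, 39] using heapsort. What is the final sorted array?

Build heap: [39, 24, 13, 22, 15, 4, -2]
Extract 39: [24, 22, 13, -2, 15, 4, 39]
Extract 24: [22, 15, 13, -2, 4, 24, 39]
Extract 22: [15, 4, 13, -2, 22, 24, 39]
Extract 15: [13, 4, -2, 15, 22, 24, 39]
Extract 13: [4, -2, 13, 15, 22, 24, 39]
Extract 4: [-2, 4, 13, 15, 22, 24, 39]


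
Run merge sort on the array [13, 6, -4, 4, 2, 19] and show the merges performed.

Divide and conquer:
  Merge [6] + [-4] -> [-4, 6]
  Merge [13] + [-4, 6] -> [-4, 6, 13]
  Merge [2] + [19] -> [2, 19]
  Merge [4] + [2, 19] -> [2, 4, 19]
  Merge [-4, 6, 13] + [2, 4, 19] -> [-4, 2, 4, 6, 13, 19]


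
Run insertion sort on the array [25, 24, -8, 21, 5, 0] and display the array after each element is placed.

First element 25 is already 'sorted'
Insert 24: shifted 1 elements -> [24, 25, -8, 21, 5, 0]
Insert -8: shifted 2 elements -> [-8, 24, 25, 21, 5, 0]
Insert 21: shifted 2 elements -> [-8, 21, 24, 25, 5, 0]
Insert 5: shifted 3 elements -> [-8, 5, 21, 24, 25, 0]
Insert 0: shifted 4 elements -> [-8, 0, 5, 21, 24, 25]


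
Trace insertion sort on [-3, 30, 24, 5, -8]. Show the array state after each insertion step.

First element -3 is already 'sorted'
Insert 30: shifted 0 elements -> [-3, 30, 24, 5, -8]
Insert 24: shifted 1 elements -> [-3, 24, 30, 5, -8]
Insert 5: shifted 2 elements -> [-3, 5, 24, 30, -8]
Insert -8: shifted 4 elements -> [-8, -3, 5, 24, 30]


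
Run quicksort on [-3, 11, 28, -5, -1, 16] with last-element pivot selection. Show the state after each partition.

Partition 1: pivot=16 at index 4 -> [-3, 11, -5, -1, 16, 28]
Partition 2: pivot=-1 at index 2 -> [-3, -5, -1, 11, 16, 28]
Partition 3: pivot=-5 at index 0 -> [-5, -3, -1, 11, 16, 28]


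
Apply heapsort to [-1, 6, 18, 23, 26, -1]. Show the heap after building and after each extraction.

Build heap: [26, 23, 18, -1, 6, -1]
Extract 26: [23, 6, 18, -1, -1, 26]
Extract 23: [18, 6, -1, -1, 23, 26]
Extract 18: [6, -1, -1, 18, 23, 26]
Extract 6: [-1, -1, 6, 18, 23, 26]
Extract -1: [-1, -1, 6, 18, 23, 26]


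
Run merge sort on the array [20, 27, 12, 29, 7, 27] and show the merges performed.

Divide and conquer:
  Merge [27] + [12] -> [12, 27]
  Merge [20] + [12, 27] -> [12, 20, 27]
  Merge [7] + [27] -> [7, 27]
  Merge [29] + [7, 27] -> [7, 27, 29]
  Merge [12, 20, 27] + [7, 27, 29] -> [7, 12, 20, 27, 27, 29]


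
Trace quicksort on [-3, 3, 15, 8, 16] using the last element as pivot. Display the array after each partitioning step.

Partition 1: pivot=16 at index 4 -> [-3, 3, 15, 8, 16]
Partition 2: pivot=8 at index 2 -> [-3, 3, 8, 15, 16]
Partition 3: pivot=3 at index 1 -> [-3, 3, 8, 15, 16]


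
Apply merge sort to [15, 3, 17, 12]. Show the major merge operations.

Divide and conquer:
  Merge [15] + [3] -> [3, 15]
  Merge [17] + [12] -> [12, 17]
  Merge [3, 15] + [12, 17] -> [3, 12, 15, 17]


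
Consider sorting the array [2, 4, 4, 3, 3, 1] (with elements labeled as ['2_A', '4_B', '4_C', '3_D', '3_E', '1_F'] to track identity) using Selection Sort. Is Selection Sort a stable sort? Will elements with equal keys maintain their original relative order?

Trace Selection Sort on the labeled array (the key is the number; the letter only tracks identity):
  Pass 1: minimum of unsorted part is 1_F at index 5; swap it with 2_A at index 0 -> [1_F, 4_B, 4_C, 3_D, 3_E, 2_A]
  Pass 2: minimum of unsorted part is 2_A at index 5; swap it with 4_B at index 1 -> [1_F, 2_A, 4_C, 3_D, 3_E, 4_B]
  Pass 3: minimum of unsorted part is 3_D at index 3; swap it with 4_C at index 2 -> [1_F, 2_A, 3_D, 4_C, 3_E, 4_B]
  Pass 4: minimum of unsorted part is 3_E at index 4; swap it with 4_C at index 3 -> [1_F, 2_A, 3_D, 3_E, 4_C, 4_B]
  Pass 5: minimum 4_C is already at index 4; no swap -> [1_F, 2_A, 3_D, 3_E, 4_C, 4_B]
Final order: [1_F, 2_A, 3_D, 3_E, 4_C, 4_B]
Equal keys:
  value 3: originally 3_D, 3_E; after sorting 3_D, 3_E -> order preserved
  value 4: originally 4_B, 4_C; after sorting 4_C, 4_B -> order changed
Equal keys were reordered, so Selection Sort is not stable: the long-range swap that moves the minimum into place can carry an element past an equal key. (One such input is enough; an unstable sort may happen to preserve order on other inputs, but it gives no guarantee.)
Answer: Not stable


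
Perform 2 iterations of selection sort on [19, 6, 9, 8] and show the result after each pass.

Pass 1: Select minimum 6 at index 1, swap -> [6, 19, 9, 8]
Pass 2: Select minimum 8 at index 3, swap -> [6, 8, 9, 19]


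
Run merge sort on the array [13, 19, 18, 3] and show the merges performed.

Divide and conquer:
  Merge [13] + [19] -> [13, 19]
  Merge [18] + [3] -> [3, 18]
  Merge [13, 19] + [3, 18] -> [3, 13, 18, 19]


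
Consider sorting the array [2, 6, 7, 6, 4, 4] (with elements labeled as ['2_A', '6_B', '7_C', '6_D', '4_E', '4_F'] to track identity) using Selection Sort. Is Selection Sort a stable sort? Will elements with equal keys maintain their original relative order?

Trace Selection Sort on the labeled array (the key is the number; the letter only tracks identity):
  Pass 1: minimum 2_A is already at index 0; no swap -> [2_A, 6_B, 7_C, 6_D, 4_E, 4_F]
  Pass 2: minimum of unsorted part is 4_E at index 4; swap it with 6_B at index 1 -> [2_A, 4_E, 7_C, 6_D, 6_B, 4_F]
  Pass 3: minimum of unsorted part is 4_F at index 5; swap it with 7_C at index 2 -> [2_A, 4_E, 4_F, 6_D, 6_B, 7_C]
  Pass 4: minimum 6_D is already at index 3; no swap -> [2_A, 4_E, 4_F, 6_D, 6_B, 7_C]
  Pass 5: minimum 6_B is already at index 4; no swap -> [2_A, 4_E, 4_F, 6_D, 6_B, 7_C]
Final order: [2_A, 4_E, 4_F, 6_D, 6_B, 7_C]
Equal keys:
  value 4: originally 4_E, 4_F; after sorting 4_E, 4_F -> order preserved
  value 6: originally 6_B, 6_D; after sorting 6_D, 6_B -> order changed
Equal keys were reordered, so Selection Sort is not stable: the long-range swap that moves the minimum into place can carry an element past an equal key. (One such input is enough; an unstable sort may happen to preserve order on other inputs, but it gives no guarantee.)
Answer: Not stable


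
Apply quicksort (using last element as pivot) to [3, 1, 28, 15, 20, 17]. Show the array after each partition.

Partition 1: pivot=17 at index 3 -> [3, 1, 15, 17, 20, 28]
Partition 2: pivot=15 at index 2 -> [3, 1, 15, 17, 20, 28]
Partition 3: pivot=1 at index 0 -> [1, 3, 15, 17, 20, 28]
Partition 4: pivot=28 at index 5 -> [1, 3, 15, 17, 20, 28]


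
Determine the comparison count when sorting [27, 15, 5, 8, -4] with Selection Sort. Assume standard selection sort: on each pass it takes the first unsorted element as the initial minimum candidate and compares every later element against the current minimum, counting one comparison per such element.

Pass 1: scan indices 1..4 for the minimum = 4 comparison(s); min is -4, place at index 0 -> [-4, 15, 5, 8, 27]
Pass 2: scan indices 2..4 for the minimum = 3 comparison(s); min is 5, place at index 1 -> [-4, 5, 15, 8, 27]
Pass 3: scan indices 3..4 for the minimum = 2 comparison(s); min is 8, place at index 2 -> [-4, 5, 8, 15, 27]
Pass 4: scan indices 4..4 for the minimum = 1 comparison(s); min is 15, place at index 3 -> [-4, 5, 8, 15, 27]
Selection sort always scans the whole unsorted suffix, so the count is (n-1) + (n-2) + ... + 1 = n(n-1)/2 = 5*4/2 = 10 regardless of the input order.
Total comparisons: 4 + 3 + 2 + 1 = 10


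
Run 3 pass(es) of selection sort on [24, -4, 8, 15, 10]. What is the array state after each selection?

Pass 1: Select minimum -4 at index 1, swap -> [-4, 24, 8, 15, 10]
Pass 2: Select minimum 8 at index 2, swap -> [-4, 8, 24, 15, 10]
Pass 3: Select minimum 10 at index 4, swap -> [-4, 8, 10, 15, 24]


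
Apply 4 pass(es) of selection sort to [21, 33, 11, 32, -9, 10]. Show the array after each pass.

Pass 1: Select minimum -9 at index 4, swap -> [-9, 33, 11, 32, 21, 10]
Pass 2: Select minimum 10 at index 5, swap -> [-9, 10, 11, 32, 21, 33]
Pass 3: Select minimum 11 at index 2, swap -> [-9, 10, 11, 32, 21, 33]
Pass 4: Select minimum 21 at index 4, swap -> [-9, 10, 11, 21, 32, 33]


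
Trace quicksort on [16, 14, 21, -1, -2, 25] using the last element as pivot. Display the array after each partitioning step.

Partition 1: pivot=25 at index 5 -> [16, 14, 21, -1, -2, 25]
Partition 2: pivot=-2 at index 0 -> [-2, 14, 21, -1, 16, 25]
Partition 3: pivot=16 at index 3 -> [-2, 14, -1, 16, 21, 25]
Partition 4: pivot=-1 at index 1 -> [-2, -1, 14, 16, 21, 25]


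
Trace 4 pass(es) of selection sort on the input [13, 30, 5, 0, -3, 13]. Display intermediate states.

Pass 1: Select minimum -3 at index 4, swap -> [-3, 30, 5, 0, 13, 13]
Pass 2: Select minimum 0 at index 3, swap -> [-3, 0, 5, 30, 13, 13]
Pass 3: Select minimum 5 at index 2, swap -> [-3, 0, 5, 30, 13, 13]
Pass 4: Select minimum 13 at index 4, swap -> [-3, 0, 5, 13, 30, 13]


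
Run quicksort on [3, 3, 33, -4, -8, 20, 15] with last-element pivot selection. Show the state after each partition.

Partition 1: pivot=15 at index 4 -> [3, 3, -4, -8, 15, 20, 33]
Partition 2: pivot=-8 at index 0 -> [-8, 3, -4, 3, 15, 20, 33]
Partition 3: pivot=3 at index 3 -> [-8, 3, -4, 3, 15, 20, 33]
Partition 4: pivot=-4 at index 1 -> [-8, -4, 3, 3, 15, 20, 33]
Partition 5: pivot=33 at index 6 -> [-8, -4, 3, 3, 15, 20, 33]


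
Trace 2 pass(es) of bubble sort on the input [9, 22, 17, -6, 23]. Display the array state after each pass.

After pass 1: [9, 17, -6, 22, 23] (2 swaps)
After pass 2: [9, -6, 17, 22, 23] (1 swaps)
Total swaps: 3


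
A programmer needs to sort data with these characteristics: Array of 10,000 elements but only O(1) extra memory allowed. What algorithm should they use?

Best choice: Heapsort
Reason: Heapsort rearranges the array in place using O(1) auxiliary space and still guarantees O(n log n) time; quicksort partitions in place but needs Theta(log n) stack space for recursion (O(n) in the worst case), and mergesort requires O(n) auxiliary space


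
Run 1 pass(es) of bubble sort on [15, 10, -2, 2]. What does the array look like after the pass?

After pass 1: [10, -2, 2, 15] (3 swaps)
Total swaps: 3


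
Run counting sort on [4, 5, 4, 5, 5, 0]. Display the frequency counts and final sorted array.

Count array: [1, 0, 0, 0, 2, 3]
(count[i] = number of elements equal to i)
Cumulative count: [1, 1, 1, 1, 3, 6]
Sorted: [0, 4, 4, 5, 5, 5]


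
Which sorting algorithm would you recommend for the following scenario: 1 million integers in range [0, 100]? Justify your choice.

Best choice: Counting sort
Reason: O(n + k) where k=100 is small; linear time beats O(n log n)


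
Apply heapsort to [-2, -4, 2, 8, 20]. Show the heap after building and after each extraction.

Build heap: [20, 8, 2, -2, -4]
Extract 20: [8, -2, 2, -4, 20]
Extract 8: [2, -2, -4, 8, 20]
Extract 2: [-2, -4, 2, 8, 20]
Extract -2: [-4, -2, 2, 8, 20]


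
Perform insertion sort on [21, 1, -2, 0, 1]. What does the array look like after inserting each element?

First element 21 is already 'sorted'
Insert 1: shifted 1 elements -> [1, 21, -2, 0, 1]
Insert -2: shifted 2 elements -> [-2, 1, 21, 0, 1]
Insert 0: shifted 2 elements -> [-2, 0, 1, 21, 1]
Insert 1: shifted 1 elements -> [-2, 0, 1, 1, 21]


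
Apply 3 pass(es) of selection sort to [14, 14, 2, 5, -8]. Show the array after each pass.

Pass 1: Select minimum -8 at index 4, swap -> [-8, 14, 2, 5, 14]
Pass 2: Select minimum 2 at index 2, swap -> [-8, 2, 14, 5, 14]
Pass 3: Select minimum 5 at index 3, swap -> [-8, 2, 5, 14, 14]


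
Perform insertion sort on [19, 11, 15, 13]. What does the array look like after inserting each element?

First element 19 is already 'sorted'
Insert 11: shifted 1 elements -> [11, 19, 15, 13]
Insert 15: shifted 1 elements -> [11, 15, 19, 13]
Insert 13: shifted 2 elements -> [11, 13, 15, 19]


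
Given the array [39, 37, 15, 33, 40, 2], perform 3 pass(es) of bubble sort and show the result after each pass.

After pass 1: [37, 15, 33, 39, 2, 40] (4 swaps)
After pass 2: [15, 33, 37, 2, 39, 40] (3 swaps)
After pass 3: [15, 33, 2, 37, 39, 40] (1 swaps)
Total swaps: 8


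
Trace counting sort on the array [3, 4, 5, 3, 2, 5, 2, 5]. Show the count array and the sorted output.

Count array: [0, 0, 2, 2, 1, 3]
(count[i] = number of elements equal to i)
Cumulative count: [0, 0, 2, 4, 5, 8]
Sorted: [2, 2, 3, 3, 4, 5, 5, 5]


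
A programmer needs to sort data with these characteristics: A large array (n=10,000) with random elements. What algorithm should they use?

Best choice: Quicksort or Mergesort
Reason: Both have O(n log n) average case; quicksort has lower constant factors


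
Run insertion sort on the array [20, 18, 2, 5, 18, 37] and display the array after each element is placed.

First element 20 is already 'sorted'
Insert 18: shifted 1 elements -> [18, 20, 2, 5, 18, 37]
Insert 2: shifted 2 elements -> [2, 18, 20, 5, 18, 37]
Insert 5: shifted 2 elements -> [2, 5, 18, 20, 18, 37]
Insert 18: shifted 1 elements -> [2, 5, 18, 18, 20, 37]
Insert 37: shifted 0 elements -> [2, 5, 18, 18, 20, 37]


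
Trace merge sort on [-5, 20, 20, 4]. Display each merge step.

Divide and conquer:
  Merge [-5] + [20] -> [-5, 20]
  Merge [20] + [4] -> [4, 20]
  Merge [-5, 20] + [4, 20] -> [-5, 4, 20, 20]


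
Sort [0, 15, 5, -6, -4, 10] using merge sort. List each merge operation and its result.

Divide and conquer:
  Merge [15] + [5] -> [5, 15]
  Merge [0] + [5, 15] -> [0, 5, 15]
  Merge [-4] + [10] -> [-4, 10]
  Merge [-6] + [-4, 10] -> [-6, -4, 10]
  Merge [0, 5, 15] + [-6, -4, 10] -> [-6, -4, 0, 5, 10, 15]


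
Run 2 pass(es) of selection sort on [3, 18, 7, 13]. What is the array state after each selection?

Pass 1: Select minimum 3 at index 0, swap -> [3, 18, 7, 13]
Pass 2: Select minimum 7 at index 2, swap -> [3, 7, 18, 13]


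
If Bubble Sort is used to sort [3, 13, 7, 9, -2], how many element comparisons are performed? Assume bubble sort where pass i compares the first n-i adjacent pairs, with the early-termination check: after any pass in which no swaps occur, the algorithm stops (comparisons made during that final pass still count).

Pass 1: compare adjacent pairs (0,1)..(3,4) = 4 comparison(s), 3 swap(s) -> [3, 7, 9, -2, 13]
Pass 2: compare adjacent pairs (0,1)..(2,3) = 3 comparison(s), 1 swap(s) -> [3, 7, -2, 9, 13]
Pass 3: compare adjacent pairs (0,1)..(1,2) = 2 comparison(s), 1 swap(s) -> [3, -2, 7, 9, 13]
Pass 4: compare adjacent pairs (0,1)..(0,1) = 1 comparison(s), 1 swap(s) -> [-2, 3, 7, 9, 13]
Every pass made at least one swap, so all n-1 passes run.
Total comparisons: 4 + 3 + 2 + 1 = 10


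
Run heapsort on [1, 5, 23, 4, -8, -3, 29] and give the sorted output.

Build heap: [29, 5, 23, 4, -8, -3, 1]
Extract 29: [23, 5, 1, 4, -8, -3, 29]
Extract 23: [5, 4, 1, -3, -8, 23, 29]
Extract 5: [4, -3, 1, -8, 5, 23, 29]
Extract 4: [1, -3, -8, 4, 5, 23, 29]
Extract 1: [-3, -8, 1, 4, 5, 23, 29]
Extract -3: [-8, -3, 1, 4, 5, 23, 29]


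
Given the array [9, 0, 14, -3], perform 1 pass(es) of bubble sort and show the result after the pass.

After pass 1: [0, 9, -3, 14] (2 swaps)
Total swaps: 2


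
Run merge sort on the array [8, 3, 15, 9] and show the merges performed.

Divide and conquer:
  Merge [8] + [3] -> [3, 8]
  Merge [15] + [9] -> [9, 15]
  Merge [3, 8] + [9, 15] -> [3, 8, 9, 15]


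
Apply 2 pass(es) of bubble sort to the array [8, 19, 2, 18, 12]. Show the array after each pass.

After pass 1: [8, 2, 18, 12, 19] (3 swaps)
After pass 2: [2, 8, 12, 18, 19] (2 swaps)
Total swaps: 5


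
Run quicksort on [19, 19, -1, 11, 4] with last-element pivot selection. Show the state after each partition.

Partition 1: pivot=4 at index 1 -> [-1, 4, 19, 11, 19]
Partition 2: pivot=19 at index 4 -> [-1, 4, 19, 11, 19]
Partition 3: pivot=11 at index 2 -> [-1, 4, 11, 19, 19]


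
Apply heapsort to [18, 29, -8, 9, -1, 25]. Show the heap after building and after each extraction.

Build heap: [29, 18, 25, 9, -1, -8]
Extract 29: [25, 18, -8, 9, -1, 29]
Extract 25: [18, 9, -8, -1, 25, 29]
Extract 18: [9, -1, -8, 18, 25, 29]
Extract 9: [-1, -8, 9, 18, 25, 29]
Extract -1: [-8, -1, 9, 18, 25, 29]


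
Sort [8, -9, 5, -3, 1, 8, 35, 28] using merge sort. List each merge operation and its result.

Divide and conquer:
  Merge [8] + [-9] -> [-9, 8]
  Merge [5] + [-3] -> [-3, 5]
  Merge [-9, 8] + [-3, 5] -> [-9, -3, 5, 8]
  Merge [1] + [8] -> [1, 8]
  Merge [35] + [28] -> [28, 35]
  Merge [1, 8] + [28, 35] -> [1, 8, 28, 35]
  Merge [-9, -3, 5, 8] + [1, 8, 28, 35] -> [-9, -3, 1, 5, 8, 8, 28, 35]


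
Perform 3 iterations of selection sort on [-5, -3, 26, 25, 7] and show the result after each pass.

Pass 1: Select minimum -5 at index 0, swap -> [-5, -3, 26, 25, 7]
Pass 2: Select minimum -3 at index 1, swap -> [-5, -3, 26, 25, 7]
Pass 3: Select minimum 7 at index 4, swap -> [-5, -3, 7, 25, 26]


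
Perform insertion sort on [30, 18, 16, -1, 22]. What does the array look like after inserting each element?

First element 30 is already 'sorted'
Insert 18: shifted 1 elements -> [18, 30, 16, -1, 22]
Insert 16: shifted 2 elements -> [16, 18, 30, -1, 22]
Insert -1: shifted 3 elements -> [-1, 16, 18, 30, 22]
Insert 22: shifted 1 elements -> [-1, 16, 18, 22, 30]


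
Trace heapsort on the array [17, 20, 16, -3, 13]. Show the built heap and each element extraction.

Build heap: [20, 17, 16, -3, 13]
Extract 20: [17, 13, 16, -3, 20]
Extract 17: [16, 13, -3, 17, 20]
Extract 16: [13, -3, 16, 17, 20]
Extract 13: [-3, 13, 16, 17, 20]


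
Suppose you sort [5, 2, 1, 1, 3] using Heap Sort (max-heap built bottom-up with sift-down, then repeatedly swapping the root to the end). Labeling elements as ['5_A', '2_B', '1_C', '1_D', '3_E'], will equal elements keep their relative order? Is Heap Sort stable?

Trace Heap Sort on the labeled array (the key is the number; the letter only tracks identity):
  Build max-heap: [5_A, 3_E, 1_C, 1_D, 2_B]
  Swap root 5_A to index 4, re-heapify first 4 -> [3_E, 2_B, 1_C, 1_D, 5_A]
  Swap root 3_E to index 3, re-heapify first 3 -> [2_B, 1_D, 1_C, 3_E, 5_A]
  Swap root 2_B to index 2, re-heapify first 2 -> [1_C, 1_D, 2_B, 3_E, 5_A]
  Swap root 1_C to index 1, re-heapify first 1 -> [1_D, 1_C, 2_B, 3_E, 5_A]
Final order: [1_D, 1_C, 2_B, 3_E, 5_A]
Equal keys:
  value 1: originally 1_C, 1_D; after sorting 1_D, 1_C -> order changed
Equal keys were reordered, so Heap Sort is not stable: heap construction and root-to-end swaps move elements without regard to the original order of equal keys. (One such input is enough; an unstable sort may happen to preserve order on other inputs, but it gives no guarantee.)
Answer: Not stable


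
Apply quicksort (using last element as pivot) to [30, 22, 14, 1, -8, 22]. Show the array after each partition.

Partition 1: pivot=22 at index 4 -> [22, 14, 1, -8, 22, 30]
Partition 2: pivot=-8 at index 0 -> [-8, 14, 1, 22, 22, 30]
Partition 3: pivot=22 at index 3 -> [-8, 14, 1, 22, 22, 30]
Partition 4: pivot=1 at index 1 -> [-8, 1, 14, 22, 22, 30]


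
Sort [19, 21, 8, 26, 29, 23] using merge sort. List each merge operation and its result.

Divide and conquer:
  Merge [21] + [8] -> [8, 21]
  Merge [19] + [8, 21] -> [8, 19, 21]
  Merge [29] + [23] -> [23, 29]
  Merge [26] + [23, 29] -> [23, 26, 29]
  Merge [8, 19, 21] + [23, 26, 29] -> [8, 19, 21, 23, 26, 29]


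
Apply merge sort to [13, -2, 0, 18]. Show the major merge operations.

Divide and conquer:
  Merge [13] + [-2] -> [-2, 13]
  Merge [0] + [18] -> [0, 18]
  Merge [-2, 13] + [0, 18] -> [-2, 0, 13, 18]


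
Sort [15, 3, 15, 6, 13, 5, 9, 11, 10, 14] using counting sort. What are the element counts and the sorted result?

Count array: [0, 0, 0, 1, 0, 1, 1, 0, 0, 1, 1, 1, 0, 1, 1, 2]
(count[i] = number of elements equal to i)
Cumulative count: [0, 0, 0, 1, 1, 2, 3, 3, 3, 4, 5, 6, 6, 7, 8, 10]
Sorted: [3, 5, 6, 9, 10, 11, 13, 14, 15, 15]


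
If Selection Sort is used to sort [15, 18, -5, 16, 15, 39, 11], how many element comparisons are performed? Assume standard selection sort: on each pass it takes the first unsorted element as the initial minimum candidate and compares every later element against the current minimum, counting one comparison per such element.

Pass 1: scan indices 1..6 for the minimum = 6 comparison(s); min is -5, place at index 0 -> [-5, 18, 15, 16, 15, 39, 11]
Pass 2: scan indices 2..6 for the minimum = 5 comparison(s); min is 11, place at index 1 -> [-5, 11, 15, 16, 15, 39, 18]
Pass 3: scan indices 3..6 for the minimum = 4 comparison(s); min is 15, place at index 2 -> [-5, 11, 15, 16, 15, 39, 18]
Pass 4: scan indices 4..6 for the minimum = 3 comparison(s); min is 15, place at index 3 -> [-5, 11, 15, 15, 16, 39, 18]
Pass 5: scan indices 5..6 for the minimum = 2 comparison(s); min is 16, place at index 4 -> [-5, 11, 15, 15, 16, 39, 18]
Pass 6: scan indices 6..6 for the minimum = 1 comparison(s); min is 18, place at index 5 -> [-5, 11, 15, 15, 16, 18, 39]
Selection sort always scans the whole unsorted suffix, so the count is (n-1) + (n-2) + ... + 1 = n(n-1)/2 = 7*6/2 = 21 regardless of the input order.
Total comparisons: 6 + 5 + 4 + 3 + 2 + 1 = 21


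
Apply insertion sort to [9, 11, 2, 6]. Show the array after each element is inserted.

First element 9 is already 'sorted'
Insert 11: shifted 0 elements -> [9, 11, 2, 6]
Insert 2: shifted 2 elements -> [2, 9, 11, 6]
Insert 6: shifted 2 elements -> [2, 6, 9, 11]


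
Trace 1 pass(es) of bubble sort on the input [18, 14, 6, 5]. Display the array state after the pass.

After pass 1: [14, 6, 5, 18] (3 swaps)
Total swaps: 3


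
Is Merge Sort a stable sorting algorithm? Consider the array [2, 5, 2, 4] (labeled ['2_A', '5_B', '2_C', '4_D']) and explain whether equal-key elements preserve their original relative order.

Trace Merge Sort on the labeled array (the key is the number; the letter only tracks identity):
  Merge [2_A] + [5_B] -> [2_A, 5_B]
  Merge [2_C] + [4_D] -> [2_C, 4_D]
  Merge [2_A, 5_B] + [2_C, 4_D] -> [2_A, 2_C, 4_D, 5_B]
Final order: [2_A, 2_C, 4_D, 5_B]
Equal keys:
  value 2: originally 2_A, 2_C; after sorting 2_A, 2_C -> order preserved
All equal keys kept their original relative order. Merge Sort is stable: when the heads of the two halves are equal the merge takes from the left half first.
Answer: Stable


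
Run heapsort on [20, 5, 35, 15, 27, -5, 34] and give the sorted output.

Build heap: [35, 27, 34, 15, 5, -5, 20]
Extract 35: [34, 27, 20, 15, 5, -5, 35]
Extract 34: [27, 15, 20, -5, 5, 34, 35]
Extract 27: [20, 15, 5, -5, 27, 34, 35]
Extract 20: [15, -5, 5, 20, 27, 34, 35]
Extract 15: [5, -5, 15, 20, 27, 34, 35]
Extract 5: [-5, 5, 15, 20, 27, 34, 35]


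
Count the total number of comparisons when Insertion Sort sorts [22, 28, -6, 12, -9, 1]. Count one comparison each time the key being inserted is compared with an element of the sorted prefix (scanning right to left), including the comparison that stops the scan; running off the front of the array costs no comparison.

Insert 28: 22 <= 28 (stop) = 1 comparison(s) -> [22, 28, -6, 12, -9, 1]
Insert -6: 28 > -6 (shift), 22 > -6 (shift), reached front = 2 comparison(s) -> [-6, 22, 28, 12, -9, 1]
Insert 12: 28 > 12 (shift), 22 > 12 (shift), -6 <= 12 (stop) = 3 comparison(s) -> [-6, 12, 22, 28, -9, 1]
Insert -9: 28 > -9 (shift), 22 > -9 (shift), 12 > -9 (shift), -6 > -9 (shift), reached front = 4 comparison(s) -> [-9, -6, 12, 22, 28, 1]
Insert 1: 28 > 1 (shift), 22 > 1 (shift), 12 > 1 (shift), -6 <= 1 (stop) = 4 comparison(s) -> [-9, -6, 1, 12, 22, 28]
Total comparisons: 1 + 2 + 3 + 4 + 4 = 14


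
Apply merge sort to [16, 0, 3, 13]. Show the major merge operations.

Divide and conquer:
  Merge [16] + [0] -> [0, 16]
  Merge [3] + [13] -> [3, 13]
  Merge [0, 16] + [3, 13] -> [0, 3, 13, 16]


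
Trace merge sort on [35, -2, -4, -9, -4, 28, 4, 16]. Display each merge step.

Divide and conquer:
  Merge [35] + [-2] -> [-2, 35]
  Merge [-4] + [-9] -> [-9, -4]
  Merge [-2, 35] + [-9, -4] -> [-9, -4, -2, 35]
  Merge [-4] + [28] -> [-4, 28]
  Merge [4] + [16] -> [4, 16]
  Merge [-4, 28] + [4, 16] -> [-4, 4, 16, 28]
  Merge [-9, -4, -2, 35] + [-4, 4, 16, 28] -> [-9, -4, -4, -2, 4, 16, 28, 35]


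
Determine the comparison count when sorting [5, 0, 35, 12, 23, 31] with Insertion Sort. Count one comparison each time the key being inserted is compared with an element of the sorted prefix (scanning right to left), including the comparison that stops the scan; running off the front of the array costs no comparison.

Insert 0: 5 > 0 (shift), reached front = 1 comparison(s) -> [0, 5, 35, 12, 23, 31]
Insert 35: 5 <= 35 (stop) = 1 comparison(s) -> [0, 5, 35, 12, 23, 31]
Insert 12: 35 > 12 (shift), 5 <= 12 (stop) = 2 comparison(s) -> [0, 5, 12, 35, 23, 31]
Insert 23: 35 > 23 (shift), 12 <= 23 (stop) = 2 comparison(s) -> [0, 5, 12, 23, 35, 31]
Insert 31: 35 > 31 (shift), 23 <= 31 (stop) = 2 comparison(s) -> [0, 5, 12, 23, 31, 35]
Total comparisons: 1 + 1 + 2 + 2 + 2 = 8


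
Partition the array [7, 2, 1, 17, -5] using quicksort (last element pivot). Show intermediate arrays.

Partition 1: pivot=-5 at index 0 -> [-5, 2, 1, 17, 7]
Partition 2: pivot=7 at index 3 -> [-5, 2, 1, 7, 17]
Partition 3: pivot=1 at index 1 -> [-5, 1, 2, 7, 17]


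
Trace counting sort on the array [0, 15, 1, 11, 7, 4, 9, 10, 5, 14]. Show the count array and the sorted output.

Count array: [1, 1, 0, 0, 1, 1, 0, 1, 0, 1, 1, 1, 0, 0, 1, 1]
(count[i] = number of elements equal to i)
Cumulative count: [1, 2, 2, 2, 3, 4, 4, 5, 5, 6, 7, 8, 8, 8, 9, 10]
Sorted: [0, 1, 4, 5, 7, 9, 10, 11, 14, 15]


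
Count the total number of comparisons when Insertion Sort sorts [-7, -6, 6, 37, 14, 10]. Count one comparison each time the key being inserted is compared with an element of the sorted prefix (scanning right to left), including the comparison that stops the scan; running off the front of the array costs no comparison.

Insert -6: -7 <= -6 (stop) = 1 comparison(s) -> [-7, -6, 6, 37, 14, 10]
Insert 6: -6 <= 6 (stop) = 1 comparison(s) -> [-7, -6, 6, 37, 14, 10]
Insert 37: 6 <= 37 (stop) = 1 comparison(s) -> [-7, -6, 6, 37, 14, 10]
Insert 14: 37 > 14 (shift), 6 <= 14 (stop) = 2 comparison(s) -> [-7, -6, 6, 14, 37, 10]
Insert 10: 37 > 10 (shift), 14 > 10 (shift), 6 <= 10 (stop) = 3 comparison(s) -> [-7, -6, 6, 10, 14, 37]
Total comparisons: 1 + 1 + 1 + 2 + 3 = 8


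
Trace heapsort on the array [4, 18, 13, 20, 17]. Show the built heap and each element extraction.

Build heap: [20, 18, 13, 4, 17]
Extract 20: [18, 17, 13, 4, 20]
Extract 18: [17, 4, 13, 18, 20]
Extract 17: [13, 4, 17, 18, 20]
Extract 13: [4, 13, 17, 18, 20]


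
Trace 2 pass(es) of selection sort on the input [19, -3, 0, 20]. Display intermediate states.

Pass 1: Select minimum -3 at index 1, swap -> [-3, 19, 0, 20]
Pass 2: Select minimum 0 at index 2, swap -> [-3, 0, 19, 20]


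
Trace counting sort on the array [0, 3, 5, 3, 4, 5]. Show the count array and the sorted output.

Count array: [1, 0, 0, 2, 1, 2]
(count[i] = number of elements equal to i)
Cumulative count: [1, 1, 1, 3, 4, 6]
Sorted: [0, 3, 3, 4, 5, 5]


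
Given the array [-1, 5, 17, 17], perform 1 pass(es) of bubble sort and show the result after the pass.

After pass 1: [-1, 5, 17, 17] (0 swaps)
Total swaps: 0


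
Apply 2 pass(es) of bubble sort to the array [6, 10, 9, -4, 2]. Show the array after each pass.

After pass 1: [6, 9, -4, 2, 10] (3 swaps)
After pass 2: [6, -4, 2, 9, 10] (2 swaps)
Total swaps: 5


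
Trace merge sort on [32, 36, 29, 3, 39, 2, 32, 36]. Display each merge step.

Divide and conquer:
  Merge [32] + [36] -> [32, 36]
  Merge [29] + [3] -> [3, 29]
  Merge [32, 36] + [3, 29] -> [3, 29, 32, 36]
  Merge [39] + [2] -> [2, 39]
  Merge [32] + [36] -> [32, 36]
  Merge [2, 39] + [32, 36] -> [2, 32, 36, 39]
  Merge [3, 29, 32, 36] + [2, 32, 36, 39] -> [2, 3, 29, 32, 32, 36, 36, 39]


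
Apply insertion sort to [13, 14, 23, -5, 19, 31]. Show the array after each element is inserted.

First element 13 is already 'sorted'
Insert 14: shifted 0 elements -> [13, 14, 23, -5, 19, 31]
Insert 23: shifted 0 elements -> [13, 14, 23, -5, 19, 31]
Insert -5: shifted 3 elements -> [-5, 13, 14, 23, 19, 31]
Insert 19: shifted 1 elements -> [-5, 13, 14, 19, 23, 31]
Insert 31: shifted 0 elements -> [-5, 13, 14, 19, 23, 31]


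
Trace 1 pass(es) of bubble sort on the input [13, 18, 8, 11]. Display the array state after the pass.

After pass 1: [13, 8, 11, 18] (2 swaps)
Total swaps: 2


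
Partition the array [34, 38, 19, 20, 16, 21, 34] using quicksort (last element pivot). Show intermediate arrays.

Partition 1: pivot=34 at index 5 -> [34, 19, 20, 16, 21, 34, 38]
Partition 2: pivot=21 at index 3 -> [19, 20, 16, 21, 34, 34, 38]
Partition 3: pivot=16 at index 0 -> [16, 20, 19, 21, 34, 34, 38]
Partition 4: pivot=19 at index 1 -> [16, 19, 20, 21, 34, 34, 38]


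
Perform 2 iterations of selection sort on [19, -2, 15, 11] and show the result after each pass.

Pass 1: Select minimum -2 at index 1, swap -> [-2, 19, 15, 11]
Pass 2: Select minimum 11 at index 3, swap -> [-2, 11, 15, 19]


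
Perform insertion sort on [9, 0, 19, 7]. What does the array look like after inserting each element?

First element 9 is already 'sorted'
Insert 0: shifted 1 elements -> [0, 9, 19, 7]
Insert 19: shifted 0 elements -> [0, 9, 19, 7]
Insert 7: shifted 2 elements -> [0, 7, 9, 19]


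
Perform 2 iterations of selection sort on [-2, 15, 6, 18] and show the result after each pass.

Pass 1: Select minimum -2 at index 0, swap -> [-2, 15, 6, 18]
Pass 2: Select minimum 6 at index 2, swap -> [-2, 6, 15, 18]


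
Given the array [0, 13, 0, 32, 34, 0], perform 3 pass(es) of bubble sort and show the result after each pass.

After pass 1: [0, 0, 13, 32, 0, 34] (2 swaps)
After pass 2: [0, 0, 13, 0, 32, 34] (1 swaps)
After pass 3: [0, 0, 0, 13, 32, 34] (1 swaps)
Total swaps: 4


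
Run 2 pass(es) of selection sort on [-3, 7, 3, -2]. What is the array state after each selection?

Pass 1: Select minimum -3 at index 0, swap -> [-3, 7, 3, -2]
Pass 2: Select minimum -2 at index 3, swap -> [-3, -2, 3, 7]


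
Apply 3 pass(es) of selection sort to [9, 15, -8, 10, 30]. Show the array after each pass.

Pass 1: Select minimum -8 at index 2, swap -> [-8, 15, 9, 10, 30]
Pass 2: Select minimum 9 at index 2, swap -> [-8, 9, 15, 10, 30]
Pass 3: Select minimum 10 at index 3, swap -> [-8, 9, 10, 15, 30]


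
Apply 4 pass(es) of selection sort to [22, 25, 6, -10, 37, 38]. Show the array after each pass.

Pass 1: Select minimum -10 at index 3, swap -> [-10, 25, 6, 22, 37, 38]
Pass 2: Select minimum 6 at index 2, swap -> [-10, 6, 25, 22, 37, 38]
Pass 3: Select minimum 22 at index 3, swap -> [-10, 6, 22, 25, 37, 38]
Pass 4: Select minimum 25 at index 3, swap -> [-10, 6, 22, 25, 37, 38]


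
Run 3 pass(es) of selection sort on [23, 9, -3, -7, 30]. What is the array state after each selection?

Pass 1: Select minimum -7 at index 3, swap -> [-7, 9, -3, 23, 30]
Pass 2: Select minimum -3 at index 2, swap -> [-7, -3, 9, 23, 30]
Pass 3: Select minimum 9 at index 2, swap -> [-7, -3, 9, 23, 30]


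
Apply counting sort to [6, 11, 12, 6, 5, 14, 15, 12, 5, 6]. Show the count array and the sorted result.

Count array: [0, 0, 0, 0, 0, 2, 3, 0, 0, 0, 0, 1, 2, 0, 1, 1]
(count[i] = number of elements equal to i)
Cumulative count: [0, 0, 0, 0, 0, 2, 5, 5, 5, 5, 5, 6, 8, 8, 9, 10]
Sorted: [5, 5, 6, 6, 6, 11, 12, 12, 14, 15]


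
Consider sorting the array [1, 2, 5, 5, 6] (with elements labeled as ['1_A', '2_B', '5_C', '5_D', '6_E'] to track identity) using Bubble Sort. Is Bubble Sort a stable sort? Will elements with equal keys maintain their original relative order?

Trace Bubble Sort on the labeled array (the key is the number; the letter only tracks identity):
  After pass 1: [1_A, 2_B, 5_C, 5_D, 6_E] (no swaps, done)
Final order: [1_A, 2_B, 5_C, 5_D, 6_E]
Equal keys:
  value 5: originally 5_C, 5_D; after sorting 5_C, 5_D -> order preserved
All equal keys kept their original relative order. Bubble Sort is stable: it only swaps adjacent elements when the left one is strictly greater, so equal keys never move past each other.
Answer: Stable


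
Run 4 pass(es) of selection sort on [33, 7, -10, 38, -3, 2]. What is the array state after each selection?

Pass 1: Select minimum -10 at index 2, swap -> [-10, 7, 33, 38, -3, 2]
Pass 2: Select minimum -3 at index 4, swap -> [-10, -3, 33, 38, 7, 2]
Pass 3: Select minimum 2 at index 5, swap -> [-10, -3, 2, 38, 7, 33]
Pass 4: Select minimum 7 at index 4, swap -> [-10, -3, 2, 7, 38, 33]


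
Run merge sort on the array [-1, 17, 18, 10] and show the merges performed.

Divide and conquer:
  Merge [-1] + [17] -> [-1, 17]
  Merge [18] + [10] -> [10, 18]
  Merge [-1, 17] + [10, 18] -> [-1, 10, 17, 18]


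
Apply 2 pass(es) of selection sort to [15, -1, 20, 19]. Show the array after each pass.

Pass 1: Select minimum -1 at index 1, swap -> [-1, 15, 20, 19]
Pass 2: Select minimum 15 at index 1, swap -> [-1, 15, 20, 19]


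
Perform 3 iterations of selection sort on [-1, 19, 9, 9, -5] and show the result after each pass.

Pass 1: Select minimum -5 at index 4, swap -> [-5, 19, 9, 9, -1]
Pass 2: Select minimum -1 at index 4, swap -> [-5, -1, 9, 9, 19]
Pass 3: Select minimum 9 at index 2, swap -> [-5, -1, 9, 9, 19]


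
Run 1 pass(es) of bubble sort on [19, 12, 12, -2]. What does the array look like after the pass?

After pass 1: [12, 12, -2, 19] (3 swaps)
Total swaps: 3


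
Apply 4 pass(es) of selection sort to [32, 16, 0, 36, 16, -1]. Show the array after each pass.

Pass 1: Select minimum -1 at index 5, swap -> [-1, 16, 0, 36, 16, 32]
Pass 2: Select minimum 0 at index 2, swap -> [-1, 0, 16, 36, 16, 32]
Pass 3: Select minimum 16 at index 2, swap -> [-1, 0, 16, 36, 16, 32]
Pass 4: Select minimum 16 at index 4, swap -> [-1, 0, 16, 16, 36, 32]


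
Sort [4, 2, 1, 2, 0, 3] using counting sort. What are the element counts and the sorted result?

Count array: [1, 1, 2, 1, 1]
(count[i] = number of elements equal to i)
Cumulative count: [1, 2, 4, 5, 6]
Sorted: [0, 1, 2, 2, 3, 4]


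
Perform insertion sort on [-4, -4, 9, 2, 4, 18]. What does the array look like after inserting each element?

First element -4 is already 'sorted'
Insert -4: shifted 0 elements -> [-4, -4, 9, 2, 4, 18]
Insert 9: shifted 0 elements -> [-4, -4, 9, 2, 4, 18]
Insert 2: shifted 1 elements -> [-4, -4, 2, 9, 4, 18]
Insert 4: shifted 1 elements -> [-4, -4, 2, 4, 9, 18]
Insert 18: shifted 0 elements -> [-4, -4, 2, 4, 9, 18]


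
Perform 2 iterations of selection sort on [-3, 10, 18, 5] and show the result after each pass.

Pass 1: Select minimum -3 at index 0, swap -> [-3, 10, 18, 5]
Pass 2: Select minimum 5 at index 3, swap -> [-3, 5, 18, 10]


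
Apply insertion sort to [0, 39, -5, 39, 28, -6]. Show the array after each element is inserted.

First element 0 is already 'sorted'
Insert 39: shifted 0 elements -> [0, 39, -5, 39, 28, -6]
Insert -5: shifted 2 elements -> [-5, 0, 39, 39, 28, -6]
Insert 39: shifted 0 elements -> [-5, 0, 39, 39, 28, -6]
Insert 28: shifted 2 elements -> [-5, 0, 28, 39, 39, -6]
Insert -6: shifted 5 elements -> [-6, -5, 0, 28, 39, 39]


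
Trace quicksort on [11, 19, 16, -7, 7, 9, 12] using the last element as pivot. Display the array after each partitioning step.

Partition 1: pivot=12 at index 4 -> [11, -7, 7, 9, 12, 19, 16]
Partition 2: pivot=9 at index 2 -> [-7, 7, 9, 11, 12, 19, 16]
Partition 3: pivot=7 at index 1 -> [-7, 7, 9, 11, 12, 19, 16]
Partition 4: pivot=16 at index 5 -> [-7, 7, 9, 11, 12, 16, 19]


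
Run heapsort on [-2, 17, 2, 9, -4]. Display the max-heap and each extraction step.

Build heap: [17, 9, 2, -2, -4]
Extract 17: [9, -2, 2, -4, 17]
Extract 9: [2, -2, -4, 9, 17]
Extract 2: [-2, -4, 2, 9, 17]
Extract -2: [-4, -2, 2, 9, 17]


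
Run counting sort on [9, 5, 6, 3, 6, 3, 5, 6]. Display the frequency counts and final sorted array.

Count array: [0, 0, 0, 2, 0, 2, 3, 0, 0, 1]
(count[i] = number of elements equal to i)
Cumulative count: [0, 0, 0, 2, 2, 4, 7, 7, 7, 8]
Sorted: [3, 3, 5, 5, 6, 6, 6, 9]


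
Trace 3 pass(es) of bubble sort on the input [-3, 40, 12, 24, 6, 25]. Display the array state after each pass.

After pass 1: [-3, 12, 24, 6, 25, 40] (4 swaps)
After pass 2: [-3, 12, 6, 24, 25, 40] (1 swaps)
After pass 3: [-3, 6, 12, 24, 25, 40] (1 swaps)
Total swaps: 6


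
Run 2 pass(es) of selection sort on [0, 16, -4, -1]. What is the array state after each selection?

Pass 1: Select minimum -4 at index 2, swap -> [-4, 16, 0, -1]
Pass 2: Select minimum -1 at index 3, swap -> [-4, -1, 0, 16]


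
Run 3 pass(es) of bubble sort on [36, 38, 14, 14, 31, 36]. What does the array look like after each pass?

After pass 1: [36, 14, 14, 31, 36, 38] (4 swaps)
After pass 2: [14, 14, 31, 36, 36, 38] (3 swaps)
After pass 3: [14, 14, 31, 36, 36, 38] (0 swaps)
Total swaps: 7


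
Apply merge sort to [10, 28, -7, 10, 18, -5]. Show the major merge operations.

Divide and conquer:
  Merge [28] + [-7] -> [-7, 28]
  Merge [10] + [-7, 28] -> [-7, 10, 28]
  Merge [18] + [-5] -> [-5, 18]
  Merge [10] + [-5, 18] -> [-5, 10, 18]
  Merge [-7, 10, 28] + [-5, 10, 18] -> [-7, -5, 10, 10, 18, 28]


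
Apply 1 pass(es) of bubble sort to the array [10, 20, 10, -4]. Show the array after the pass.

After pass 1: [10, 10, -4, 20] (2 swaps)
Total swaps: 2


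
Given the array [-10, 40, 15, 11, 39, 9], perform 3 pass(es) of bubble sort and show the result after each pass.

After pass 1: [-10, 15, 11, 39, 9, 40] (4 swaps)
After pass 2: [-10, 11, 15, 9, 39, 40] (2 swaps)
After pass 3: [-10, 11, 9, 15, 39, 40] (1 swaps)
Total swaps: 7


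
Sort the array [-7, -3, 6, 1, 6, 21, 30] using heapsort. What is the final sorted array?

Build heap: [30, 6, 21, 1, -3, -7, 6]
Extract 30: [21, 6, 6, 1, -3, -7, 30]
Extract 21: [6, 1, 6, -7, -3, 21, 30]
Extract 6: [6, 1, -3, -7, 6, 21, 30]
Extract 6: [1, -7, -3, 6, 6, 21, 30]
Extract 1: [-3, -7, 1, 6, 6, 21, 30]
Extract -3: [-7, -3, 1, 6, 6, 21, 30]


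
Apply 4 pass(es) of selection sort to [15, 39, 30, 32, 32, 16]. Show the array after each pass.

Pass 1: Select minimum 15 at index 0, swap -> [15, 39, 30, 32, 32, 16]
Pass 2: Select minimum 16 at index 5, swap -> [15, 16, 30, 32, 32, 39]
Pass 3: Select minimum 30 at index 2, swap -> [15, 16, 30, 32, 32, 39]
Pass 4: Select minimum 32 at index 3, swap -> [15, 16, 30, 32, 32, 39]


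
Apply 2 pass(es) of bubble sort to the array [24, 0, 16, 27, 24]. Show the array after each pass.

After pass 1: [0, 16, 24, 24, 27] (3 swaps)
After pass 2: [0, 16, 24, 24, 27] (0 swaps)
Total swaps: 3


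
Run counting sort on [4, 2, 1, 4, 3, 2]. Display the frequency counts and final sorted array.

Count array: [0, 1, 2, 1, 2]
(count[i] = number of elements equal to i)
Cumulative count: [0, 1, 3, 4, 6]
Sorted: [1, 2, 2, 3, 4, 4]


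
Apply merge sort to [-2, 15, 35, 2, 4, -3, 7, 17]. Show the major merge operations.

Divide and conquer:
  Merge [-2] + [15] -> [-2, 15]
  Merge [35] + [2] -> [2, 35]
  Merge [-2, 15] + [2, 35] -> [-2, 2, 15, 35]
  Merge [4] + [-3] -> [-3, 4]
  Merge [7] + [17] -> [7, 17]
  Merge [-3, 4] + [7, 17] -> [-3, 4, 7, 17]
  Merge [-2, 2, 15, 35] + [-3, 4, 7, 17] -> [-3, -2, 2, 4, 7, 15, 17, 35]


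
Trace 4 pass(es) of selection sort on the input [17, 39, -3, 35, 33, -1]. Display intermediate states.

Pass 1: Select minimum -3 at index 2, swap -> [-3, 39, 17, 35, 33, -1]
Pass 2: Select minimum -1 at index 5, swap -> [-3, -1, 17, 35, 33, 39]
Pass 3: Select minimum 17 at index 2, swap -> [-3, -1, 17, 35, 33, 39]
Pass 4: Select minimum 33 at index 4, swap -> [-3, -1, 17, 33, 35, 39]
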